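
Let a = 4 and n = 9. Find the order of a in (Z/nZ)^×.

By Lagrange's theorem, ord_9(4) divides φ(9) = φ(3^2) = 3·(3−1) = 6 = 2 · 3.
Divisors of 6: 1, 2, 3, 6.
Compute 4^d (mod 9) for the divisors d until we hit 1:
4^1 ≡ 4 (mod 9)
4^2 ≡ 7 (mod 9)
4^3 ≡ 1 (mod 9) ✓
So ord_9(4) = 3.

3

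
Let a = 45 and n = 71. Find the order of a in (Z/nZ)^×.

The order of 45 must divide φ(71) = 71 − 1 = 70 = 2 · 5 · 7.
Divisors of 70: 1, 2, 5, 7, 10, 14, 35, 70.
Test each divisor d:
45^1 ≡ 45 (mod 71)
45^2 ≡ 37 (mod 71)
45^5 ≡ 48 (mod 71)
45^7 ≡ 1 (mod 71) ✓
So ord_71(45) = 7.

7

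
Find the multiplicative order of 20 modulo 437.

ord(20) | φ(437) = φ(19·23) = (19−1)·(23−1) = 18·22 = 396 = 2^2 · 3^2 · 11.
Divisors of 396: 1, 2, 3, 4, 6, 9, 11, 12, 18, 22, 33, 36, 44, 66, 99, 132, 198, 396.
Compute 20^d (mod 437) for the divisors d until we hit 1:
20^1 ≡ 20 (mod 437)
20^2 ≡ 400 (mod 437)
20^3 ≡ 134 (mod 437)
20^4 ≡ 58 (mod 437)
20^6 ≡ 39 (mod 437)
20^9 ≡ 419 (mod 437)
20^11 ≡ 229 (mod 437)
20^12 ≡ 210 (mod 437)
20^18 ≡ 324 (mod 437)
20^22 ≡ 1 (mod 437) ✓
Hence ord(20) = 22.

22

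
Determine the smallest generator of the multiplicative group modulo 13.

φ(13) = 13 − 1 = 12 = 2^2 · 3.
g is a primitive root iff g^(12/q) ≢ 1 (mod 13) for each prime q ∈ {2, 3}.
g = 2: 2^6 ≡ 12; 2^4 ≡ 3 — none is 1, so 2 is a primitive root.
So 2 is the smallest generator of (Z/13Z)^×.

2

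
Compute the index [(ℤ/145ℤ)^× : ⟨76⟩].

4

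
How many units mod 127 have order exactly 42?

12

φ(127) = 127 − 1 = 126 = 2 · 3^2 · 7.
In a cyclic group of order 126, there are φ(d) elements of order d for each divisor d of 126, and zero for non-divisors.
42 = 2 · 3 · 7 divides 126, and φ(42) = 12.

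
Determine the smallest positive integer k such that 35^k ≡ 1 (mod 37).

By Lagrange's theorem, ord_37(35) divides φ(37) = 37 − 1 = 36 = 2^2 · 3^2.
Divisors of 36: 1, 2, 3, 4, 6, 9, 12, 18, 36.
Test each divisor d:
35^1 ≡ 35 (mod 37)
35^2 ≡ 4 (mod 37)
35^3 ≡ 29 (mod 37)
35^4 ≡ 16 (mod 37)
35^6 ≡ 27 (mod 37)
35^9 ≡ 6 (mod 37)
35^12 ≡ 26 (mod 37)
35^18 ≡ 36 (mod 37)
35^36 ≡ 1 (mod 37) ✓
Therefore the multiplicative order of 35 modulo 37 is 36.

36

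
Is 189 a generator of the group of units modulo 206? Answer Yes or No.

φ(206) = φ(2)·φ(103) = 1·102 = 102 = 2 · 3 · 17.
Test 189^(102/q) mod 206 for each prime factor q of 102:
189^51 ≡ 205 (mod 206)  [q = 2: ≢ 1 ✓]
189^34 ≡ 159 (mod 206)  [q = 3: ≢ 1 ✓]
189^6 ≡ 137 (mod 206)  [q = 17: ≢ 1 ✓]
Every test exponent gives a nontrivial residue, hence 189 generates the full group.

Yes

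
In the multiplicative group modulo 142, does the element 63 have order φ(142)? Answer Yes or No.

φ(142) = φ(2)·φ(71) = 1·70 = 70 = 2 · 5 · 7.
Test 63^(70/q) mod 142 for each prime factor q of 70:
63^35 ≡ 141 (mod 142)  [q = 2: ≢ 1 ✓]
63^14 ≡ 57 (mod 142)  [q = 5: ≢ 1 ✓]
63^10 ≡ 91 (mod 142)  [q = 7: ≢ 1 ✓]
Every test exponent gives a nontrivial residue, hence 63 generates the full group.

Yes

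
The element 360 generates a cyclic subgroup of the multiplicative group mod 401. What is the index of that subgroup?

Since 360 ∈ (Z/401Z)^×, its order divides φ(401) = 401 − 1 = 400 = 2^4 · 5^2.
Divisors of 400: 1, 2, 4, 5, 8, 10, 16, 20, 25, 40, 50, 80, 100, 200, 400.
Test each divisor d:
360^1 ≡ 360 (mod 401)
360^2 ≡ 77 (mod 401)
360^4 ≡ 315 (mod 401)
360^5 ≡ 318 (mod 401)
360^8 ≡ 178 (mod 401)
360^10 ≡ 72 (mod 401)
360^16 ≡ 5 (mod 401)
360^20 ≡ 372 (mod 401)
360^25 ≡ 1 (mod 401) ✓
So ord_401(360) = 25, hence |⟨360⟩| = 25.
[(Z/401Z)^× : ⟨360⟩] = 400/25 = 16.

16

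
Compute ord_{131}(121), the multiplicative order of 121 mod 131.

65

By Lagrange's theorem, ord_131(121) divides φ(131) = 131 − 1 = 130 = 2 · 5 · 13.
Divisors of 130: 1, 2, 5, 10, 13, 26, 65, 130.
Test each divisor d:
121^1 ≡ 121
121^2 ≡ 100
121^5 ≡ 84
121^10 ≡ 113
121^13 ≡ 53
121^26 ≡ 58
121^65 ≡ 1
The smallest such exponent is 65, so the order of 121 is 65.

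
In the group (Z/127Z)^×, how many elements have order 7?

φ(127) = 127 − 1 = 126 = 2 · 3^2 · 7.
Since (Z/127Z)^× is cyclic of order 126, the number of elements of order d is φ(d) when d | 126 and 0 otherwise.
7 | 126, and φ(7) = 7 − 1 = 6.

6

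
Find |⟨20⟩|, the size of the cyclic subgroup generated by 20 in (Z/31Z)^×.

Since 20 ∈ (Z/31Z)^×, its order divides φ(31) = 31 − 1 = 30 = 2 · 3 · 5.
Divisors of 30: 1, 2, 3, 5, 6, 10, 15, 30.
Evaluate successive powers at the divisors of 30:
20^1 ≡ 20
20^2 ≡ 28
20^3 ≡ 2
20^5 ≡ 25
20^6 ≡ 4
20^10 ≡ 5
20^15 ≡ 1
Hence ord(20) = 15.

15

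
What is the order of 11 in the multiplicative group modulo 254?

63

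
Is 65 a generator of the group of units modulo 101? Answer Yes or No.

No

φ(101) = 101 − 1 = 100 = 2^2 · 5^2.
An element g generates (Z/101Z)^× iff g^(100/q) ≢ 1 (mod 101) for each prime q ∈ {2, 5}.
65^50 ≡ 1 (mod 101)  [q = 2: ≡ 1 ✗]
65^20 ≡ 1 (mod 101)  [q = 5: ≡ 1 ✗]
Since 65^50 ≡ 1, the order of 65 divides 50 < 100, so 65 is not a primitive root.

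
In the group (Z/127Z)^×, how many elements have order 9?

φ(127) = 127 − 1 = 126 = 2 · 3^2 · 7.
(Z/127Z)^× is cyclic (|G| = 126); a cyclic group of order m has exactly φ(d) elements of each order d | m, and none otherwise.
9 = 3^2 divides 126, and φ(9) = 6.

6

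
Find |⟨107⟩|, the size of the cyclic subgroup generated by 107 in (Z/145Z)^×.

The order of 107 must divide φ(145) = φ(5·29) = (5−1)·(29−1) = 4·28 = 112 = 2^4 · 7.
Divisors of 112: 1, 2, 4, 7, 8, 14, 16, 28, 56, 112.
Compute 107^d (mod 145) for the divisors d until we hit 1:
107^1 ≡ 107 (mod 145)
107^2 ≡ 139 (mod 145)
107^4 ≡ 36 (mod 145)
107^7 ≡ 88 (mod 145)
107^8 ≡ 136 (mod 145)
107^14 ≡ 59 (mod 145)
107^16 ≡ 81 (mod 145)
107^28 ≡ 1 (mod 145) ✓
Hence ord(107) = 28.

28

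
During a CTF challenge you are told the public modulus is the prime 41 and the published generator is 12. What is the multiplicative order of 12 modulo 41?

40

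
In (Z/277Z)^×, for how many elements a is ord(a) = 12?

φ(277) = 277 − 1 = 276 = 2^2 · 3 · 23.
In a cyclic group of order 276, there are φ(d) elements of order d for each divisor d of 276, and zero for non-divisors.
12 = 2^2 · 3 divides 276, and φ(12) = 4.

4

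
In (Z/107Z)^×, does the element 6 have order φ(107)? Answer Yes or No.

Yes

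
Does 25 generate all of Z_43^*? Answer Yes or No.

φ(43) = 43 − 1 = 42 = 2 · 3 · 7.
It suffices to check that the order of 25 is not a proper divisor of 42: compute 25^(42/q) for q ∈ {2, 3, 7}.
25^21 ≡ 1 (mod 43)  [q = 2: ≡ 1 ✗]
25^14 ≡ 6 (mod 43)  [q = 3: ≢ 1 ✓]
25^6 ≡ 41 (mod 43)  [q = 7: ≢ 1 ✓]
Since 25^21 ≡ 1, the order of 25 divides 21 < 42, so 25 is not a primitive root.

No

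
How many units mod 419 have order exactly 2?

φ(419) = 419 − 1 = 418 = 2 · 11 · 19.
(Z/419Z)^× is cyclic (|G| = 418); a cyclic group of order m has exactly φ(d) elements of each order d | m, and none otherwise.
2 | 418, and φ(2) = 2 − 1 = 1.

1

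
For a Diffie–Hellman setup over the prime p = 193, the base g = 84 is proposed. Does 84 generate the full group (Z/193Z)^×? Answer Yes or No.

No

φ(193) = 193 − 1 = 192 = 2^6 · 3.
Test 84^(192/q) mod 193 for each prime factor q of 192:
84^96 ≡ 1 (mod 193)  [q = 2: ≡ 1 ✗]
84^64 ≡ 84 (mod 193)  [q = 3: ≢ 1 ✓]
The check at q = 2 fails, so 84 generates a proper subgroup.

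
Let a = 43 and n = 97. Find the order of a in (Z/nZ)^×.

Since 43 ∈ (Z/97Z)^×, its order divides φ(97) = 97 − 1 = 96 = 2^5 · 3.
Divisors of 96: 1, 2, 3, 4, 6, 8, 12, 16, 24, 32, 48, 96.
Check 43^d mod 97 for each divisor in increasing order:
43^1 ≡ 43
43^2 ≡ 6
43^3 ≡ 64
43^4 ≡ 36
43^6 ≡ 22
43^8 ≡ 35
43^12 ≡ 96
43^16 ≡ 61
43^24 ≡ 1
Hence ord(43) = 24.

24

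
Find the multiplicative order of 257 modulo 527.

ord(257) | φ(527) = φ(17·31) = (17−1)·(31−1) = 16·30 = 480 = 2^5 · 3 · 5.
Divisors of 480: 1, 2, 3, 4, 5, 6, 8, 10, 12, 15, 16, 20, 24, 30, 32, 40, 48, 60, 80, 96, 120, 160, 240, 480.
Check 257^d mod 527 for each divisor in increasing order:
257^1 ≡ 257 (mod 527)
257^2 ≡ 174 (mod 527)
257^3 ≡ 450 (mod 527)
257^4 ≡ 237 (mod 527)
257^5 ≡ 304 (mod 527)
257^6 ≡ 132 (mod 527)
257^8 ≡ 307 (mod 527)
257^10 ≡ 191 (mod 527)
257^12 ≡ 33 (mod 527)
257^15 ≡ 94 (mod 527)
257^16 ≡ 443 (mod 527)
257^20 ≡ 118 (mod 527)
257^24 ≡ 35 (mod 527)
257^30 ≡ 404 (mod 527)
257^32 ≡ 205 (mod 527)
257^40 ≡ 222 (mod 527)
257^48 ≡ 171 (mod 527)
257^60 ≡ 373 (mod 527)
257^80 ≡ 273 (mod 527)
257^96 ≡ 256 (mod 527)
257^120 ≡ 1 (mod 527) ✓
The smallest such exponent is 120, so the order of 257 is 120.

120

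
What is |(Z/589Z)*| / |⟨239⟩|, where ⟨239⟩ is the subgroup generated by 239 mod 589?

By Lagrange's theorem, ord_589(239) divides φ(589) = φ(19·31) = (19−1)·(31−1) = 18·30 = 540 = 2^2 · 3^3 · 5.
Divisors of 540: 1, 2, 3, 4, 5, 6, 9, 10, 12, 15, 18, 20, 27, 30, 36, 45, 54, 60, 90, 108, 135, 180, 270, 540.
Check 239^d mod 589 for each divisor in increasing order:
239^1 ≡ 239 (mod 589)
239^2 ≡ 577 (mod 589)
239^3 ≡ 77 (mod 589)
239^4 ≡ 144 (mod 589)
239^5 ≡ 254 (mod 589)
239^6 ≡ 39 (mod 589)
239^9 ≡ 58 (mod 589)
239^10 ≡ 315 (mod 589)
239^12 ≡ 343 (mod 589)
239^15 ≡ 495 (mod 589)
239^18 ≡ 419 (mod 589)
239^20 ≡ 273 (mod 589)
239^27 ≡ 153 (mod 589)
239^30 ≡ 1 (mod 589) ✓
The order of 239 is 30, so the subgroup it generates has 30 elements.
Index = |(Z/589Z)^×| / |⟨239⟩| = 540 / 30 = 18.

18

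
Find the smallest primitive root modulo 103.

5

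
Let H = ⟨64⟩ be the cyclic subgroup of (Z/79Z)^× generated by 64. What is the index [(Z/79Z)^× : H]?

6

Since 64 ∈ (Z/79Z)^×, its order divides φ(79) = 79 − 1 = 78 = 2 · 3 · 13.
Divisors of 78: 1, 2, 3, 6, 13, 26, 39, 78.
Evaluate successive powers at the divisors of 78:
64^1 ≡ 64
64^2 ≡ 67
64^3 ≡ 22
64^6 ≡ 10
64^13 ≡ 1
So ord_79(64) = 13, hence |⟨64⟩| = 13.
The index is φ(79) / ord(64) = 78 / 13 = 6.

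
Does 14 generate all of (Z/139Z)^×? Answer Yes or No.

No

φ(139) = 139 − 1 = 138 = 2 · 3 · 23.
An element g generates (Z/139Z)^× iff g^(138/q) ≢ 1 (mod 139) for each prime q ∈ {2, 3, 23}.
14^69 ≡ 138 (mod 139)  [q = 2: ≢ 1 ✓]
14^46 ≡ 1 (mod 139)  [q = 3: ≡ 1 ✗]
14^6 ≡ 45 (mod 139)  [q = 23: ≢ 1 ✓]
The check at q = 3 fails, so 14 generates a proper subgroup.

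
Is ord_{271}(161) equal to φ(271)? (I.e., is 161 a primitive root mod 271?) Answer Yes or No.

Yes

φ(271) = 271 − 1 = 270 = 2 · 3^3 · 5.
It suffices to check that the order of 161 is not a proper divisor of 270: compute 161^(270/q) for q ∈ {2, 3, 5}.
161^135 ≡ 270 (mod 271)  [q = 2: ≢ 1 ✓]
161^90 ≡ 242 (mod 271)  [q = 3: ≢ 1 ✓]
161^54 ≡ 100 (mod 271)  [q = 5: ≢ 1 ✓]
Every test exponent gives a nontrivial residue, hence 161 generates the full group.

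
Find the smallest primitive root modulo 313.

10

φ(313) = 313 − 1 = 312 = 2^3 · 3 · 13.
Test candidates g = 2, 3, … against the prime factors q ∈ {2, 3, 13} of φ(313): g is a generator iff g^(312/q) ≢ 1 for every such q.
g = 2: 2^156 ≡ 1 — hits 1, so not a primitive root.
g = 3: 3^156 ≡ 1 — hits 1, so not a primitive root.
g = 4: 4^156 ≡ 1 — hits 1, so not a primitive root.
g = 5: 5^156 ≡ 312; 5^104 ≡ 1 — hits 1, so not a primitive root.
g = 6: 6^156 ≡ 1 — hits 1, so not a primitive root.
g = 7: 7^156 ≡ 312; 7^104 ≡ 1 — hits 1, so not a primitive root.
g = 8: 8^156 ≡ 1 — hits 1, so not a primitive root.
g = 9: 9^156 ≡ 1 — hits 1, so not a primitive root.
g = 10: 10^156 ≡ 312; 10^104 ≡ 214; 10^24 ≡ 103 — none is 1, so 10 is a primitive root.
Hence the least primitive root of 313 is 10.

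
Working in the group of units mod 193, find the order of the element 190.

16

The order of 190 must divide φ(193) = 193 − 1 = 192 = 2^6 · 3.
Divisors of 192: 1, 2, 3, 4, 6, 8, 12, 16, 24, 32, 48, 64, 96, 192.
Test each divisor d:
190^1 ≡ 190
190^2 ≡ 9
190^3 ≡ 166
190^4 ≡ 81
190^6 ≡ 150
190^8 ≡ 192
190^12 ≡ 112
190^16 ≡ 1
Therefore the multiplicative order of 190 modulo 193 is 16.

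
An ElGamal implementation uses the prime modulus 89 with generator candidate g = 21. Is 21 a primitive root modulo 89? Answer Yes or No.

No

φ(89) = 89 − 1 = 88 = 2^3 · 11.
21 is a primitive root mod 89 iff 21^(φ(89)/q) ≢ 1 for every prime q | φ(89), i.e. q ∈ {2, 11}.
21^44 ≡ 1 (mod 89)  [q = 2: ≡ 1 ✗]
21^8 ≡ 78 (mod 89)  [q = 11: ≢ 1 ✓]
The check at q = 2 fails, so 21 generates a proper subgroup.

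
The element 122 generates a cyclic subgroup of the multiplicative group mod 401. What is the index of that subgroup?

1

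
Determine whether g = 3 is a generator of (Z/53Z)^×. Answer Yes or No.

Yes

φ(53) = 53 − 1 = 52 = 2^2 · 13.
An element g generates (Z/53Z)^× iff g^(52/q) ≢ 1 (mod 53) for each prime q ∈ {2, 13}.
3^26 ≡ 52 (mod 53)  [q = 2: ≢ 1 ✓]
3^4 ≡ 28 (mod 53)  [q = 13: ≢ 1 ✓]
None equal 1, so ord_53(3) = 52: 3 is a primitive root.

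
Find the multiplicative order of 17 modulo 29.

4

ord(17) | φ(29) = 29 − 1 = 28 = 2^2 · 7.
Divisors of 28: 1, 2, 4, 7, 14, 28.
Evaluate successive powers at the divisors of 28:
17^1 ≡ 17 (mod 29)
17^2 ≡ 28 (mod 29)
17^4 ≡ 1 (mod 29) ✓
So ord_29(17) = 4.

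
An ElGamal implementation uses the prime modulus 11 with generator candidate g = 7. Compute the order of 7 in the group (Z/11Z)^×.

By Lagrange's theorem, ord_11(7) divides φ(11) = 11 − 1 = 10 = 2 · 5.
Divisors of 10: 1, 2, 5, 10.
Evaluate successive powers at the divisors of 10:
7^1 ≡ 7
7^2 ≡ 5
7^5 ≡ 10
7^10 ≡ 1
The smallest such exponent is 10, so the order of 7 is 10.

10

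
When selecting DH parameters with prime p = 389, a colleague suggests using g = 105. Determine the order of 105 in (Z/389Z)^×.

The order of 105 must divide φ(389) = 389 − 1 = 388 = 2^2 · 97.
Divisors of 388: 1, 2, 4, 97, 194, 388.
Test each divisor d:
105^1 ≡ 105
105^2 ≡ 133
105^4 ≡ 184
105^97 ≡ 274
105^194 ≡ 388
105^388 ≡ 1
The smallest such exponent is 388, so the order of 105 is 388.

388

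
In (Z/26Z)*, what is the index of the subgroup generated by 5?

By Lagrange's theorem, ord_26(5) divides φ(26) = φ(2)·φ(13) = 1·12 = 12 = 2^2 · 3.
Divisors of 12: 1, 2, 3, 4, 6, 12.
Compute 5^d (mod 26) for the divisors d until we hit 1:
5^1 ≡ 5
5^2 ≡ 25
5^3 ≡ 21
5^4 ≡ 1
The order of 5 is 4, so the subgroup it generates has 4 elements.
[(Z/26Z)^× : ⟨5⟩] = 12/4 = 3.

3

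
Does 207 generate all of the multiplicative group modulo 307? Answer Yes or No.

Yes

φ(307) = 307 − 1 = 306 = 2 · 3^2 · 17.
Test 207^(306/q) mod 307 for each prime factor q of 306:
207^153 ≡ 306 (mod 307)  [q = 2: ≢ 1 ✓]
207^102 ≡ 17 (mod 307)  [q = 3: ≢ 1 ✓]
207^18 ≡ 81 (mod 307)  [q = 17: ≢ 1 ✓]
Every test exponent gives a nontrivial residue, hence 207 generates the full group.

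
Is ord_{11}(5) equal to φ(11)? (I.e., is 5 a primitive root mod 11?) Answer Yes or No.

φ(11) = 11 − 1 = 10 = 2 · 5.
An element g generates (Z/11Z)^× iff g^(10/q) ≢ 1 (mod 11) for each prime q ∈ {2, 5}.
5^5 ≡ 1 (mod 11)  [q = 2: ≡ 1 ✗]
5^2 ≡ 3 (mod 11)  [q = 5: ≢ 1 ✓]
Since 5^5 ≡ 1, the order of 5 divides 5 < 10, so 5 is not a primitive root.

No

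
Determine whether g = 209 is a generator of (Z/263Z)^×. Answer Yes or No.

Yes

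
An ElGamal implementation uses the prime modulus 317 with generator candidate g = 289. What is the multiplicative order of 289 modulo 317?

158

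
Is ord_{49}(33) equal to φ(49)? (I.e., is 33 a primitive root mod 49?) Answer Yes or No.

Yes

φ(49) = φ(7^2) = 7·(7−1) = 42 = 2 · 3 · 7.
It suffices to check that the order of 33 is not a proper divisor of 42: compute 33^(42/q) for q ∈ {2, 3, 7}.
33^21 ≡ 48 (mod 49)  [q = 2: ≢ 1 ✓]
33^14 ≡ 18 (mod 49)  [q = 3: ≢ 1 ✓]
33^6 ≡ 8 (mod 49)  [q = 7: ≢ 1 ✓]
All checks pass, so 33 has order 42 and is a primitive root modulo 49.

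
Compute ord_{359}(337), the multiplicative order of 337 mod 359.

358

The order of 337 must divide φ(359) = 359 − 1 = 358 = 2 · 179.
Divisors of 358: 1, 2, 179, 358.
Check 337^d mod 359 for each divisor in increasing order:
337^1 ≡ 337 (mod 359)
337^2 ≡ 125 (mod 359)
337^179 ≡ 358 (mod 359)
337^358 ≡ 1 (mod 359) ✓
Therefore the multiplicative order of 337 modulo 359 is 358.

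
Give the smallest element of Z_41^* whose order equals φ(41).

φ(41) = 41 − 1 = 40 = 2^3 · 5.
g is a primitive root iff g^(40/q) ≢ 1 (mod 41) for each prime q ∈ {2, 5}.
g = 2: 2^20 ≡ 1 — hits 1, so not a primitive root.
g = 3: 3^20 ≡ 40; 3^8 ≡ 1 — hits 1, so not a primitive root.
g = 4: 4^20 ≡ 1 — hits 1, so not a primitive root.
g = 5: 5^20 ≡ 1 — hits 1, so not a primitive root.
g = 6: 6^20 ≡ 40; 6^8 ≡ 10 — none is 1, so 6 is a primitive root.
So 6 is the smallest generator of (Z/41Z)^×.

6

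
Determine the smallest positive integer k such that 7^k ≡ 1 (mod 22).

10

Since 7 ∈ (Z/22Z)^×, its order divides φ(22) = φ(2)·φ(11) = 1·10 = 10 = 2 · 5.
Divisors of 10: 1, 2, 5, 10.
Test each divisor d:
7^1 ≡ 7 (mod 22)
7^2 ≡ 5 (mod 22)
7^5 ≡ 21 (mod 22)
7^10 ≡ 1 (mod 22) ✓
Hence ord(7) = 10.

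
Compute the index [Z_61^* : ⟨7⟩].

1

The order of 7 must divide φ(61) = 61 − 1 = 60 = 2^2 · 3 · 5.
Divisors of 60: 1, 2, 3, 4, 5, 6, 10, 12, 15, 20, 30, 60.
Compute 7^d (mod 61) for the divisors d until we hit 1:
7^1 ≡ 7
7^2 ≡ 49
7^3 ≡ 38
7^4 ≡ 22
7^5 ≡ 32
7^6 ≡ 41
7^10 ≡ 48
7^12 ≡ 34
7^15 ≡ 11
7^20 ≡ 47
7^30 ≡ 60
7^60 ≡ 1
So ord_61(7) = 60, hence |⟨7⟩| = 60.
The index is φ(61) / ord(7) = 60 / 60 = 1.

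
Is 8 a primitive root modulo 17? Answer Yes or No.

No

φ(17) = 17 − 1 = 16 = 2^4.
8 is a primitive root mod 17 iff 8^(φ(17)/q) ≢ 1 for every prime q | φ(17), i.e. q ∈ {2}.
8^8 ≡ 1 (mod 17)  [q = 2: ≡ 1 ✗]
8^8 ≡ 1 shows ord(8) | 8, strictly less than φ(17); not a primitive root.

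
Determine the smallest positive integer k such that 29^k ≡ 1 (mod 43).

42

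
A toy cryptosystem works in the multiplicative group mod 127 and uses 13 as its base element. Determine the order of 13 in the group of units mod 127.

63

Since 13 ∈ (Z/127Z)^×, its order divides φ(127) = 127 − 1 = 126 = 2 · 3^2 · 7.
Divisors of 126: 1, 2, 3, 6, 7, 9, 14, 18, 21, 42, 63, 126.
Compute 13^d (mod 127) for the divisors d until we hit 1:
13^1 ≡ 13
13^2 ≡ 42
13^3 ≡ 38
13^6 ≡ 47
13^7 ≡ 103
13^9 ≡ 8
13^14 ≡ 68
13^18 ≡ 64
13^21 ≡ 19
13^42 ≡ 107
13^63 ≡ 1
Therefore the multiplicative order of 13 modulo 127 is 63.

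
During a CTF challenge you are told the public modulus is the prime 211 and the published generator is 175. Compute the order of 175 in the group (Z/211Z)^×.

ord(175) | φ(211) = 211 − 1 = 210 = 2 · 3 · 5 · 7.
Divisors of 210: 1, 2, 3, 5, 6, 7, 10, 14, 15, 21, 30, 35, 42, 70, 105, 210.
Evaluate successive powers at the divisors of 210:
175^1 ≡ 175 (mod 211)
175^2 ≡ 30 (mod 211)
175^3 ≡ 186 (mod 211)
175^5 ≡ 94 (mod 211)
175^6 ≡ 203 (mod 211)
175^7 ≡ 77 (mod 211)
175^10 ≡ 185 (mod 211)
175^14 ≡ 21 (mod 211)
175^15 ≡ 88 (mod 211)
175^21 ≡ 140 (mod 211)
175^30 ≡ 148 (mod 211)
175^35 ≡ 197 (mod 211)
175^42 ≡ 188 (mod 211)
175^70 ≡ 196 (mod 211)
175^105 ≡ 210 (mod 211)
175^210 ≡ 1 (mod 211) ✓
Therefore the multiplicative order of 175 modulo 211 is 210.

210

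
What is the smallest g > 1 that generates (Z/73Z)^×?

5

φ(73) = 73 − 1 = 72 = 2^3 · 3^2.
Test candidates g = 2, 3, … against the prime factors q ∈ {2, 3} of φ(73): g is a generator iff g^(72/q) ≢ 1 for every such q.
g = 2: 2^36 ≡ 1 — hits 1, so not a primitive root.
g = 3: 3^36 ≡ 1 — hits 1, so not a primitive root.
g = 4: 4^36 ≡ 1 — hits 1, so not a primitive root.
g = 5: 5^36 ≡ 72; 5^24 ≡ 8 — none is 1, so 5 is a primitive root.
Hence the least primitive root of 73 is 5.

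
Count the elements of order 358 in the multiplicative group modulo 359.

φ(359) = 359 − 1 = 358 = 2 · 179.
In a cyclic group of order 358, there are φ(d) elements of order d for each divisor d of 358, and zero for non-divisors.
358 = 2 · 179 divides 358, and φ(358) = 178.

178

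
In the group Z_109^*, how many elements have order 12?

4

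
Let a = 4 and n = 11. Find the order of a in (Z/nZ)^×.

5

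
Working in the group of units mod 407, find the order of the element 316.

The order of 316 must divide φ(407) = φ(11·37) = (11−1)·(37−1) = 10·36 = 360 = 2^3 · 3^2 · 5.
Divisors of 360: 1, 2, 3, 4, 5, 6, 8, 9, 10, 12, 15, 18, 20, 24, 30, 36, 40, 45, 60, 72, 90, 120, 180, 360.
Compute 316^d (mod 407) for the divisors d until we hit 1:
316^1 ≡ 316
316^2 ≡ 141
316^3 ≡ 193
316^4 ≡ 345
316^5 ≡ 351
316^6 ≡ 212
316^8 ≡ 181
316^9 ≡ 216
316^10 ≡ 287
316^12 ≡ 174
316^15 ≡ 208
316^18 ≡ 258
316^20 ≡ 155
316^24 ≡ 158
316^30 ≡ 122
316^36 ≡ 223
316^40 ≡ 12
316^45 ≡ 142
316^60 ≡ 232
316^72 ≡ 75
316^90 ≡ 221
316^120 ≡ 100
316^180 ≡ 1
Hence ord(316) = 180.

180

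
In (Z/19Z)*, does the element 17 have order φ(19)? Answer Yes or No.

φ(19) = 19 − 1 = 18 = 2 · 3^2.
Test 17^(18/q) mod 19 for each prime factor q of 18:
17^9 ≡ 1 (mod 19)  [q = 2: ≡ 1 ✗]
17^6 ≡ 7 (mod 19)  [q = 3: ≢ 1 ✓]
17^9 ≡ 1 shows ord(17) | 9, strictly less than φ(19); not a primitive root.

No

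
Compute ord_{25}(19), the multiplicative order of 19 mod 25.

ord(19) | φ(25) = φ(5^2) = 5·(5−1) = 20 = 2^2 · 5.
Divisors of 20: 1, 2, 4, 5, 10, 20.
Compute 19^d (mod 25) for the divisors d until we hit 1:
19^1 ≡ 19 (mod 25)
19^2 ≡ 11 (mod 25)
19^4 ≡ 21 (mod 25)
19^5 ≡ 24 (mod 25)
19^10 ≡ 1 (mod 25) ✓
Therefore the multiplicative order of 19 modulo 25 is 10.

10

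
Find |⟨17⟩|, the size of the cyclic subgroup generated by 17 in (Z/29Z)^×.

4

The order of 17 must divide φ(29) = 29 − 1 = 28 = 2^2 · 7.
Divisors of 28: 1, 2, 4, 7, 14, 28.
Check 17^d mod 29 for each divisor in increasing order:
17^1 ≡ 17 (mod 29)
17^2 ≡ 28 (mod 29)
17^4 ≡ 1 (mod 29) ✓
Therefore the multiplicative order of 17 modulo 29 is 4.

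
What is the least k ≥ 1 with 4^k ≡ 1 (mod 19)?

ord(4) | φ(19) = 19 − 1 = 18 = 2 · 3^2.
Divisors of 18: 1, 2, 3, 6, 9, 18.
Check 4^d mod 19 for each divisor in increasing order:
4^1 ≡ 4
4^2 ≡ 16
4^3 ≡ 7
4^6 ≡ 11
4^9 ≡ 1
The smallest such exponent is 9, so the order of 4 is 9.

9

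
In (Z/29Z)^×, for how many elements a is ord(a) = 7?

6

φ(29) = 29 − 1 = 28 = 2^2 · 7.
In a cyclic group of order 28, there are φ(d) elements of order d for each divisor d of 28, and zero for non-divisors.
7 | 28, and φ(7) = 7 − 1 = 6.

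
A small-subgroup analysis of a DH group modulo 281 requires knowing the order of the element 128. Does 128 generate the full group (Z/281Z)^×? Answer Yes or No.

No

φ(281) = 281 − 1 = 280 = 2^3 · 5 · 7.
Test 128^(280/q) mod 281 for each prime factor q of 280:
128^140 ≡ 1 (mod 281)  [q = 2: ≡ 1 ✗]
128^56 ≡ 153 (mod 281)  [q = 5: ≢ 1 ✓]
128^40 ≡ 1 (mod 281)  [q = 7: ≡ 1 ✗]
128^140 ≡ 1 shows ord(128) | 140, strictly less than φ(281); not a primitive root.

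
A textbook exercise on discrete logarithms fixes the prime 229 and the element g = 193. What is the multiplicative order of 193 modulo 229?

57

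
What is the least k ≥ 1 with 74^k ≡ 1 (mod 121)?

110

The order of 74 must divide φ(121) = φ(11^2) = 11·(11−1) = 110 = 2 · 5 · 11.
Divisors of 110: 1, 2, 5, 10, 11, 22, 55, 110.
Test each divisor d:
74^1 ≡ 74
74^2 ≡ 31
74^5 ≡ 87
74^10 ≡ 67
74^11 ≡ 118
74^22 ≡ 9
74^55 ≡ 120
74^110 ≡ 1
Therefore the multiplicative order of 74 modulo 121 is 110.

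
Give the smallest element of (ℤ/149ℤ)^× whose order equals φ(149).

2

φ(149) = 149 − 1 = 148 = 2^2 · 37.
Test candidates g = 2, 3, … against the prime factors q ∈ {2, 37} of φ(149): g is a generator iff g^(148/q) ≢ 1 for every such q.
g = 2: 2^74 ≡ 148; 2^4 ≡ 16 — none is 1, so 2 is a primitive root.
The smallest primitive root modulo 149 is 2.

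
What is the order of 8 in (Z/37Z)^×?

12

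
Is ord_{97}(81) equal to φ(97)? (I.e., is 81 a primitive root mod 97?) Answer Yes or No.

No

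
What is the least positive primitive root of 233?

φ(233) = 233 − 1 = 232 = 2^3 · 29.
Test candidates g = 2, 3, … against the prime factors q ∈ {2, 29} of φ(233): g is a generator iff g^(232/q) ≢ 1 for every such q.
g = 2: 2^116 ≡ 1 — hits 1, so not a primitive root.
g = 3: 3^116 ≡ 232; 3^8 ≡ 37 — none is 1, so 3 is a primitive root.
Hence the least primitive root of 233 is 3.

3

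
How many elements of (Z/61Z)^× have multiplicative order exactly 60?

16

φ(61) = 61 − 1 = 60 = 2^2 · 3 · 5.
In a cyclic group of order 60, there are φ(d) elements of order d for each divisor d of 60, and zero for non-divisors.
60 = 2^2 · 3 · 5 divides 60, and φ(60) = 16.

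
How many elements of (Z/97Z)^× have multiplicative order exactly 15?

0

φ(97) = 97 − 1 = 96 = 2^5 · 3.
In a cyclic group of order 96, there are φ(d) elements of order d for each divisor d of 96, and zero for non-divisors.
Here 96 is not a multiple of 15, so there are no elements of order 15.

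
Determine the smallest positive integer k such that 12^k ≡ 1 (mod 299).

22

The order of 12 must divide φ(299) = φ(13·23) = (13−1)·(23−1) = 12·22 = 264 = 2^3 · 3 · 11.
Divisors of 264: 1, 2, 3, 4, 6, 8, 11, 12, 22, 24, 33, 44, 66, 88, 132, 264.
Check 12^d mod 299 for each divisor in increasing order:
12^1 ≡ 12 (mod 299)
12^2 ≡ 144 (mod 299)
12^3 ≡ 233 (mod 299)
12^4 ≡ 105 (mod 299)
12^6 ≡ 170 (mod 299)
12^8 ≡ 261 (mod 299)
12^11 ≡ 116 (mod 299)
12^12 ≡ 196 (mod 299)
12^22 ≡ 1 (mod 299) ✓
The smallest such exponent is 22, so the order of 12 is 22.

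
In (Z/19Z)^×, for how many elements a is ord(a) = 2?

φ(19) = 19 − 1 = 18 = 2 · 3^2.
In a cyclic group of order 18, there are φ(d) elements of order d for each divisor d of 18, and zero for non-divisors.
2 | 18, and φ(2) = 2 − 1 = 1.

1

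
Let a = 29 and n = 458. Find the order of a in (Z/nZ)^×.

Since 29 ∈ (Z/458Z)^×, its order divides φ(458) = φ(2)·φ(229) = 1·228 = 228 = 2^2 · 3 · 19.
Divisors of 228: 1, 2, 3, 4, 6, 12, 19, 38, 57, 76, 114, 228.
Check 29^d mod 458 for each divisor in increasing order:
29^1 ≡ 29
29^2 ≡ 383
29^3 ≡ 115
29^4 ≡ 129
29^6 ≡ 401
29^12 ≡ 43
29^19 ≡ 369
29^38 ≡ 135
29^57 ≡ 351
29^76 ≡ 363
29^114 ≡ 457
29^228 ≡ 1
So ord_458(29) = 228.

228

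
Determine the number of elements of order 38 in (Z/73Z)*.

0

φ(73) = 73 − 1 = 72 = 2^3 · 3^2.
Since (Z/73Z)^× is cyclic of order 72, the number of elements of order d is φ(d) when d | 72 and 0 otherwise.
Since 38 ∤ 72, the count is 0.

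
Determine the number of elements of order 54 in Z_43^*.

0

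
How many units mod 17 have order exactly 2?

φ(17) = 17 − 1 = 16 = 2^4.
In a cyclic group of order 16, there are φ(d) elements of order d for each divisor d of 16, and zero for non-divisors.
2 | 16, and φ(2) = 2 − 1 = 1.

1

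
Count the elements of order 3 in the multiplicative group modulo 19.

2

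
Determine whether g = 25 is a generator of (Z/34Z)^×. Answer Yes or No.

φ(34) = φ(2)·φ(17) = 1·16 = 16 = 2^4.
It suffices to check that the order of 25 is not a proper divisor of 16: compute 25^(16/q) for q ∈ {2}.
25^8 ≡ 1 (mod 34)  [q = 2: ≡ 1 ✗]
The check at q = 2 fails, so 25 generates a proper subgroup.

No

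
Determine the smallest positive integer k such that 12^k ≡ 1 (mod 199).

By Lagrange's theorem, ord_199(12) divides φ(199) = 199 − 1 = 198 = 2 · 3^2 · 11.
Divisors of 198: 1, 2, 3, 6, 9, 11, 18, 22, 33, 66, 99, 198.
Check 12^d mod 199 for each divisor in increasing order:
12^1 ≡ 12 (mod 199)
12^2 ≡ 144 (mod 199)
12^3 ≡ 136 (mod 199)
12^6 ≡ 188 (mod 199)
12^9 ≡ 96 (mod 199)
12^11 ≡ 93 (mod 199)
12^18 ≡ 62 (mod 199)
12^22 ≡ 92 (mod 199)
12^33 ≡ 198 (mod 199)
12^66 ≡ 1 (mod 199) ✓
So ord_199(12) = 66.

66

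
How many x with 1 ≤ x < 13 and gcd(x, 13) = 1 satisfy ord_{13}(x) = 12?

4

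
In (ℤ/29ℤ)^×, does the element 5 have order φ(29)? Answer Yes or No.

No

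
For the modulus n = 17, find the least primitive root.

φ(17) = 17 − 1 = 16 = 2^4.
Test candidates g = 2, 3, … against the prime factors q ∈ {2} of φ(17): g is a generator iff g^(16/q) ≢ 1 for every such q.
g = 2: 2^8 ≡ 1 — hits 1, so not a primitive root.
g = 3: 3^8 ≡ 16 — none is 1, so 3 is a primitive root.
Hence the least primitive root of 17 is 3.

3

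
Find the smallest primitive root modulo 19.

φ(19) = 19 − 1 = 18 = 2 · 3^2.
Test candidates g = 2, 3, … against the prime factors q ∈ {2, 3} of φ(19): g is a generator iff g^(18/q) ≢ 1 for every such q.
g = 2: 2^9 ≡ 18; 2^6 ≡ 7 — none is 1, so 2 is a primitive root.
So 2 is the smallest generator of (Z/19Z)^×.

2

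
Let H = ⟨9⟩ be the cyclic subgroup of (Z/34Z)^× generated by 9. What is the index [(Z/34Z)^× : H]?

The order of 9 must divide φ(34) = φ(2)·φ(17) = 1·16 = 16 = 2^4.
Divisors of 16: 1, 2, 4, 8, 16.
Check 9^d mod 34 for each divisor in increasing order:
9^1 ≡ 9 (mod 34)
9^2 ≡ 13 (mod 34)
9^4 ≡ 33 (mod 34)
9^8 ≡ 1 (mod 34) ✓
So ord_34(9) = 8, hence |⟨9⟩| = 8.
The index is φ(34) / ord(9) = 16 / 8 = 2.

2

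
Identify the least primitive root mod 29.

2

φ(29) = 29 − 1 = 28 = 2^2 · 7.
Test candidates g = 2, 3, … against the prime factors q ∈ {2, 7} of φ(29): g is a generator iff g^(28/q) ≢ 1 for every such q.
g = 2: 2^14 ≡ 28; 2^4 ≡ 16 — none is 1, so 2 is a primitive root.
Hence the least primitive root of 29 is 2.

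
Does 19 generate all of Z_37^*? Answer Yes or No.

Yes

φ(37) = 37 − 1 = 36 = 2^2 · 3^2.
Test 19^(36/q) mod 37 for each prime factor q of 36:
19^18 ≡ 36 (mod 37)  [q = 2: ≢ 1 ✓]
19^12 ≡ 10 (mod 37)  [q = 3: ≢ 1 ✓]
Every test exponent gives a nontrivial residue, hence 19 generates the full group.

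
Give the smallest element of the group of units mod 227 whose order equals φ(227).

φ(227) = 227 − 1 = 226 = 2 · 113.
g is a primitive root iff g^(226/q) ≢ 1 (mod 227) for each prime q ∈ {2, 113}.
g = 2: 2^113 ≡ 226; 2^2 ≡ 4 — none is 1, so 2 is a primitive root.
Hence the least primitive root of 227 is 2.

2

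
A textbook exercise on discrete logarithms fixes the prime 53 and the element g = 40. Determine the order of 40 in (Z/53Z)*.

26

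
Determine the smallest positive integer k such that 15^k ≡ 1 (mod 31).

10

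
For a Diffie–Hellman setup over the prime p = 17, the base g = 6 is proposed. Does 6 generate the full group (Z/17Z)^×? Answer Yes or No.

Yes

φ(17) = 17 − 1 = 16 = 2^4.
Test 6^(16/q) mod 17 for each prime factor q of 16:
6^8 ≡ 16 (mod 17)  [q = 2: ≢ 1 ✓]
All checks pass, so 6 has order 16 and is a primitive root modulo 17.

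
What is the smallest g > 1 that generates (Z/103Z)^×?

φ(103) = 103 − 1 = 102 = 2 · 3 · 17.
Test candidates g = 2, 3, … against the prime factors q ∈ {2, 3, 17} of φ(103): g is a generator iff g^(102/q) ≢ 1 for every such q.
g = 2: 2^51 ≡ 1 — hits 1, so not a primitive root.
g = 3: 3^51 ≡ 102; 3^34 ≡ 1 — hits 1, so not a primitive root.
g = 4: 4^51 ≡ 1 — hits 1, so not a primitive root.
g = 5: 5^51 ≡ 102; 5^34 ≡ 56; 5^6 ≡ 72 — none is 1, so 5 is a primitive root.
So 5 is the smallest generator of (Z/103Z)^×.

5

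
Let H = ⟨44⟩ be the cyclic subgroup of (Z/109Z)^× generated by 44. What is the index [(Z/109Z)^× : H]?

The order of 44 must divide φ(109) = 109 − 1 = 108 = 2^2 · 3^3.
Divisors of 108: 1, 2, 3, 4, 6, 9, 12, 18, 27, 36, 54, 108.
Check 44^d mod 109 for each divisor in increasing order:
44^1 ≡ 44
44^2 ≡ 83
44^3 ≡ 55
44^4 ≡ 22
44^6 ≡ 82
44^9 ≡ 41
44^12 ≡ 75
44^18 ≡ 46
44^27 ≡ 33
44^36 ≡ 45
44^54 ≡ 108
44^108 ≡ 1
So ord_109(44) = 108, hence |⟨44⟩| = 108.
[(Z/109Z)^× : ⟨44⟩] = 108/108 = 1.

1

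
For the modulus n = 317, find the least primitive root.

2

φ(317) = 317 − 1 = 316 = 2^2 · 79.
Test candidates g = 2, 3, … against the prime factors q ∈ {2, 79} of φ(317): g is a generator iff g^(316/q) ≢ 1 for every such q.
g = 2: 2^158 ≡ 316; 2^4 ≡ 16 — none is 1, so 2 is a primitive root.
Hence the least primitive root of 317 is 2.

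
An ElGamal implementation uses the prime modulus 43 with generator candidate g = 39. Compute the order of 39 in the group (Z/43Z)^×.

14

By Lagrange's theorem, ord_43(39) divides φ(43) = 43 − 1 = 42 = 2 · 3 · 7.
Divisors of 42: 1, 2, 3, 6, 7, 14, 21, 42.
Compute 39^d (mod 43) for the divisors d until we hit 1:
39^1 ≡ 39 (mod 43)
39^2 ≡ 16 (mod 43)
39^3 ≡ 22 (mod 43)
39^6 ≡ 11 (mod 43)
39^7 ≡ 42 (mod 43)
39^14 ≡ 1 (mod 43) ✓
Therefore the multiplicative order of 39 modulo 43 is 14.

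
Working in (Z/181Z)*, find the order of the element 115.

The order of 115 must divide φ(181) = 181 − 1 = 180 = 2^2 · 3^2 · 5.
Divisors of 180: 1, 2, 3, 4, 5, 6, 9, 10, 12, 15, 18, 20, 30, 36, 45, 60, 90, 180.
Compute 115^d (mod 181) for the divisors d until we hit 1:
115^1 ≡ 115 (mod 181)
115^2 ≡ 12 (mod 181)
115^3 ≡ 113 (mod 181)
115^4 ≡ 144 (mod 181)
115^5 ≡ 89 (mod 181)
115^6 ≡ 99 (mod 181)
115^9 ≡ 146 (mod 181)
115^10 ≡ 138 (mod 181)
115^12 ≡ 27 (mod 181)
115^15 ≡ 155 (mod 181)
115^18 ≡ 139 (mod 181)
115^20 ≡ 39 (mod 181)
115^30 ≡ 133 (mod 181)
115^36 ≡ 135 (mod 181)
115^45 ≡ 162 (mod 181)
115^60 ≡ 132 (mod 181)
115^90 ≡ 180 (mod 181)
115^180 ≡ 1 (mod 181) ✓
The smallest such exponent is 180, so the order of 115 is 180.

180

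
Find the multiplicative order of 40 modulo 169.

13

The order of 40 must divide φ(169) = φ(13^2) = 13·(13−1) = 156 = 2^2 · 3 · 13.
Divisors of 156: 1, 2, 3, 4, 6, 12, 13, 26, 39, 52, 78, 156.
Test each divisor d:
40^1 ≡ 40 (mod 169)
40^2 ≡ 79 (mod 169)
40^3 ≡ 118 (mod 169)
40^4 ≡ 157 (mod 169)
40^6 ≡ 66 (mod 169)
40^12 ≡ 131 (mod 169)
40^13 ≡ 1 (mod 169) ✓
Hence ord(40) = 13.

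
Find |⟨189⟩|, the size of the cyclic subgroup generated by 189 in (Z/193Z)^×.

48

Since 189 ∈ (Z/193Z)^×, its order divides φ(193) = 193 − 1 = 192 = 2^6 · 3.
Divisors of 192: 1, 2, 3, 4, 6, 8, 12, 16, 24, 32, 48, 64, 96, 192.
Evaluate successive powers at the divisors of 192:
189^1 ≡ 189 (mod 193)
189^2 ≡ 16 (mod 193)
189^3 ≡ 129 (mod 193)
189^4 ≡ 63 (mod 193)
189^6 ≡ 43 (mod 193)
189^8 ≡ 109 (mod 193)
189^12 ≡ 112 (mod 193)
189^16 ≡ 108 (mod 193)
189^24 ≡ 192 (mod 193)
189^32 ≡ 84 (mod 193)
189^48 ≡ 1 (mod 193) ✓
The smallest such exponent is 48, so the order of 189 is 48.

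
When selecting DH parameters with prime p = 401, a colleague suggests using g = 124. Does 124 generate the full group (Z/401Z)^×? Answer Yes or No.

φ(401) = 401 − 1 = 400 = 2^4 · 5^2.
124 is a primitive root mod 401 iff 124^(φ(401)/q) ≢ 1 for every prime q | φ(401), i.e. q ∈ {2, 5}.
124^200 ≡ 400 (mod 401)  [q = 2: ≢ 1 ✓]
124^80 ≡ 39 (mod 401)  [q = 5: ≢ 1 ✓]
Every test exponent gives a nontrivial residue, hence 124 generates the full group.

Yes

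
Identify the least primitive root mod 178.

φ(178) = φ(2)·φ(89) = 1·88 = 88 = 2^3 · 11.
Test candidates g = 2, 3, … against the prime factors q ∈ {2, 11} of φ(178): g is a generator iff g^(88/q) ≢ 1 for every such q.
g = 2: gcd(2, 178) = 2 > 1, not a unit — skip.
g = 3: 3^44 ≡ 177; 3^8 ≡ 153 — none is 1, so 3 is a primitive root.
The smallest primitive root modulo 178 is 3.

3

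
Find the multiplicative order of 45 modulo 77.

Since 45 ∈ (Z/77Z)^×, its order divides φ(77) = φ(7·11) = (7−1)·(11−1) = 6·10 = 60 = 2^2 · 3 · 5.
Divisors of 60: 1, 2, 3, 4, 5, 6, 10, 12, 15, 20, 30, 60.
Compute 45^d (mod 77) for the divisors d until we hit 1:
45^1 ≡ 45
45^2 ≡ 23
45^3 ≡ 34
45^4 ≡ 67
45^5 ≡ 12
45^6 ≡ 1
Therefore the multiplicative order of 45 modulo 77 is 6.

6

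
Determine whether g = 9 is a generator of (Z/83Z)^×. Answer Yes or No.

φ(83) = 83 − 1 = 82 = 2 · 41.
It suffices to check that the order of 9 is not a proper divisor of 82: compute 9^(82/q) for q ∈ {2, 41}.
9^41 ≡ 1 (mod 83)  [q = 2: ≡ 1 ✗]
9^2 ≡ 81 (mod 83)  [q = 41: ≢ 1 ✓]
Since 9^41 ≡ 1, the order of 9 divides 41 < 82, so 9 is not a primitive root.

No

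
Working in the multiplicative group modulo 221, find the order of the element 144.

8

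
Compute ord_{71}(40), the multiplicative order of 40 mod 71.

35

ord(40) | φ(71) = 71 − 1 = 70 = 2 · 5 · 7.
Divisors of 70: 1, 2, 5, 7, 10, 14, 35, 70.
Evaluate successive powers at the divisors of 70:
40^1 ≡ 40
40^2 ≡ 38
40^5 ≡ 37
40^7 ≡ 57
40^10 ≡ 20
40^14 ≡ 54
40^35 ≡ 1
The smallest such exponent is 35, so the order of 40 is 35.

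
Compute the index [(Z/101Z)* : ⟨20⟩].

2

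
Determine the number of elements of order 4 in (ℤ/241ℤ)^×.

φ(241) = 241 − 1 = 240 = 2^4 · 3 · 5.
(Z/241Z)^× is cyclic (|G| = 240); a cyclic group of order m has exactly φ(d) elements of each order d | m, and none otherwise.
4 = 2^2 divides 240, and φ(4) = 2.

2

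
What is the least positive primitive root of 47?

5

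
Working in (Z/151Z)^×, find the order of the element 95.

Since 95 ∈ (Z/151Z)^×, its order divides φ(151) = 151 − 1 = 150 = 2 · 3 · 5^2.
Divisors of 150: 1, 2, 3, 5, 6, 10, 15, 25, 30, 50, 75, 150.
Check 95^d mod 151 for each divisor in increasing order:
95^1 ≡ 95 (mod 151)
95^2 ≡ 116 (mod 151)
95^3 ≡ 148 (mod 151)
95^5 ≡ 105 (mod 151)
95^6 ≡ 9 (mod 151)
95^10 ≡ 2 (mod 151)
95^15 ≡ 59 (mod 151)
95^25 ≡ 118 (mod 151)
95^30 ≡ 8 (mod 151)
95^50 ≡ 32 (mod 151)
95^75 ≡ 1 (mod 151) ✓
Hence ord(95) = 75.

75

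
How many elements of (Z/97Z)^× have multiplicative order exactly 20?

φ(97) = 97 − 1 = 96 = 2^5 · 3.
(Z/97Z)^× is cyclic (|G| = 96); a cyclic group of order m has exactly φ(d) elements of each order d | m, and none otherwise.
Since 20 ∤ 96, the count is 0.

0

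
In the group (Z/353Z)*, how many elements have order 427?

0

φ(353) = 353 − 1 = 352 = 2^5 · 11.
(Z/353Z)^× is cyclic (|G| = 352); a cyclic group of order m has exactly φ(d) elements of each order d | m, and none otherwise.
427 does not divide 352, so no element of (Z/353Z)^× has order 427.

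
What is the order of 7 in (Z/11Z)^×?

10

Since 7 ∈ (Z/11Z)^×, its order divides φ(11) = 11 − 1 = 10 = 2 · 5.
Divisors of 10: 1, 2, 5, 10.
Check 7^d mod 11 for each divisor in increasing order:
7^1 ≡ 7 (mod 11)
7^2 ≡ 5 (mod 11)
7^5 ≡ 10 (mod 11)
7^10 ≡ 1 (mod 11) ✓
So ord_11(7) = 10.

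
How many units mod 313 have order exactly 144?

0

φ(313) = 313 − 1 = 312 = 2^3 · 3 · 13.
In a cyclic group of order 312, there are φ(d) elements of order d for each divisor d of 312, and zero for non-divisors.
Here 312 is not a multiple of 144, so there are no elements of order 144.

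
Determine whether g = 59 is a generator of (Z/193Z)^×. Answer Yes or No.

No

φ(193) = 193 − 1 = 192 = 2^6 · 3.
It suffices to check that the order of 59 is not a proper divisor of 192: compute 59^(192/q) for q ∈ {2, 3}.
59^96 ≡ 1 (mod 193)  [q = 2: ≡ 1 ✗]
59^64 ≡ 84 (mod 193)  [q = 3: ≢ 1 ✓]
Since 59^96 ≡ 1, the order of 59 divides 96 < 192, so 59 is not a primitive root.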